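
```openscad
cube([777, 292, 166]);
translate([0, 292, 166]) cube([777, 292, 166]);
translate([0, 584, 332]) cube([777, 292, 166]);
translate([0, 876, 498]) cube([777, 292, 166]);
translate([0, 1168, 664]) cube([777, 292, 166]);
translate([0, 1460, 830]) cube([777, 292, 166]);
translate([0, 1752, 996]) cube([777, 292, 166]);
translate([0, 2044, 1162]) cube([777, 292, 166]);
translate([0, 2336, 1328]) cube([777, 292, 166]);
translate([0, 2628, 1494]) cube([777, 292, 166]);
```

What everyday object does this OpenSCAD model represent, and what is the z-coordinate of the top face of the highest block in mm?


A staircase. The total rise is 1660 mm.

10 identical blocks, each offset up and back from the previous — a staircase. Each step is 166 mm tall and there are 10 of them, so the total rise is 10 × 166 = 1660 mm.


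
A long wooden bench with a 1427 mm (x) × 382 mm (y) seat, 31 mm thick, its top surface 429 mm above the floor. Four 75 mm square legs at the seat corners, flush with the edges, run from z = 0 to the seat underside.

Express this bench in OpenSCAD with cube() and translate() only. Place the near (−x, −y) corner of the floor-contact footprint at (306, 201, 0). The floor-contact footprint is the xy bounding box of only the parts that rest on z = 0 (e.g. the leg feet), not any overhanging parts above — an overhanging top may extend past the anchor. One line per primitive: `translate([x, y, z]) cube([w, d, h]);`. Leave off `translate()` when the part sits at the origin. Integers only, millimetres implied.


translate([306, 201, 398]) cube([1427, 382, 31]);
translate([306, 201, 0]) cube([75, 75, 398]);
translate([306, 508, 0]) cube([75, 75, 398]);
translate([1658, 201, 0]) cube([75, 75, 398]);
translate([1658, 508, 0]) cube([75, 75, 398]);


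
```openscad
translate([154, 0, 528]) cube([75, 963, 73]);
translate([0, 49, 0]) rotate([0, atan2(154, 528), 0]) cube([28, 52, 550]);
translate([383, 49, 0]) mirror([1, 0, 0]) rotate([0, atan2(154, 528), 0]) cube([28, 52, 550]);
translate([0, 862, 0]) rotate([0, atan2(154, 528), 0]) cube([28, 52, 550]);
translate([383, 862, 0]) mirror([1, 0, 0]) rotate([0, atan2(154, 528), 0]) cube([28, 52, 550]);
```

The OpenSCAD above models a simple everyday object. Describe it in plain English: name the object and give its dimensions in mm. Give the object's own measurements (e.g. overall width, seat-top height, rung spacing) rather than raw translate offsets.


A sawhorse. A 75×963×73 mm beam (x, y, z) sits on two A-frame leg pairs. Each pair is two raked legs of 28×52 mm section (52 mm along y) splaying symmetrically in x. Each leg rises 528 mm vertically over 154 mm of horizontal reach and is 550 mm long along its own axis. Every leg's outer bottom edge rests on the floor and its outer top edge meets a bottom edge of the beam — the left legs (tilting toward +x) meet the beam's −x bottom edge, the right legs (their mirror images, tilting toward −x) meet its +x bottom edge — so the leg tops tuck under the beam, the beam's underside is 528 mm above the floor, and the feet are 383 mm apart outside-to-outside with the beam centred between them. The two leg pairs are set in 49 mm from either end of the beam.


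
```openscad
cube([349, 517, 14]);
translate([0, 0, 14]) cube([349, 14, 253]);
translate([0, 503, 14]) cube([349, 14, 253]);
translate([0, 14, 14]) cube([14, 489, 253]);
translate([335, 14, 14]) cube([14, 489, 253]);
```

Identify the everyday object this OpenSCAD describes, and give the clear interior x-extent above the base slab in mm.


An open box. The internal width is 321 mm.

A 349×517 base slab with four walls standing on it — an open box. The base is 349 mm wide and the walls are 14 mm thick, so the internal width is 349 − 2 × 14 = 321 mm.


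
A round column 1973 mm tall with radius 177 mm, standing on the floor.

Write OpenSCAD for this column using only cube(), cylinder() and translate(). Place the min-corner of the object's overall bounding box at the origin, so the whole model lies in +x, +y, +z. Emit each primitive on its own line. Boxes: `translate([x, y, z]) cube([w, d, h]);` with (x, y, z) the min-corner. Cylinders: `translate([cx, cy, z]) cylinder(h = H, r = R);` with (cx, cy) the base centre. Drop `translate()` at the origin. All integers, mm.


translate([177, 177, 0]) cylinder(h = 1973, r = 177);


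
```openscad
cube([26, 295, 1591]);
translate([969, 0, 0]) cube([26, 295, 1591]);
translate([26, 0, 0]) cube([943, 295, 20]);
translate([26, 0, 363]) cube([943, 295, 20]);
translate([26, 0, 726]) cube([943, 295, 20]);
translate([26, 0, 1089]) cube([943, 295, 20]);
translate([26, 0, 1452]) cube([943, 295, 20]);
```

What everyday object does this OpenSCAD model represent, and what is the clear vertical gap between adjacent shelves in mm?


A bookshelf. The clear shelf gap is 343 mm.

Two tall side panels with 5 horizontal boards between them — a bookshelf. The first two shelf undersides are at z = 0 and z = 363; with shelf thickness 20, the clear gap is 363 − 0 − 20 = 343 mm.


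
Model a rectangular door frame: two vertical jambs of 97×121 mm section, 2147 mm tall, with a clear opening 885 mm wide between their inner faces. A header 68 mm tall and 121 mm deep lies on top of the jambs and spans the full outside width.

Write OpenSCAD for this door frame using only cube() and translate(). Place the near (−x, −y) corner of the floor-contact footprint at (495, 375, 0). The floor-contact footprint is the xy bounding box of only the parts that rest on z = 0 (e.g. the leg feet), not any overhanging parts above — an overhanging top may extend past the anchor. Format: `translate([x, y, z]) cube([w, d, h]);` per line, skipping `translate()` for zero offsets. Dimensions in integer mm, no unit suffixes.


translate([495, 375, 0]) cube([97, 121, 2147]);
translate([1477, 375, 0]) cube([97, 121, 2147]);
translate([495, 375, 2147]) cube([1079, 121, 68]);


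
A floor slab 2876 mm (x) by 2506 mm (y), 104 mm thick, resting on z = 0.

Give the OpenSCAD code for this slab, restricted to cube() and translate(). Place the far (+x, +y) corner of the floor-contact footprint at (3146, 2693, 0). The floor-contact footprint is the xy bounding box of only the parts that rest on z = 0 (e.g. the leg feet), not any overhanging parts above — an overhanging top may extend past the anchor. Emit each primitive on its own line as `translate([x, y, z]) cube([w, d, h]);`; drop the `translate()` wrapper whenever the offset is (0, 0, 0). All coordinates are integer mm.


translate([270, 187, 0]) cube([2876, 2506, 104]);


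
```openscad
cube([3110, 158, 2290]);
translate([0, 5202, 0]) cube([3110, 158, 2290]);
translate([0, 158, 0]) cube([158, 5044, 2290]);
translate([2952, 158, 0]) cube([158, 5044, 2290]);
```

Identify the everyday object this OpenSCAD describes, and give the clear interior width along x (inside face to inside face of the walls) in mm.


A house (or room) frame. The interior width is 2794 mm.

Four 2290 mm walls enclosing a rectangle with no floor or roof — a room or house frame. Outside width is 3110 mm and wall thickness is 158 mm, so the interior width is 3110 − 2 × 158 = 2794 mm.


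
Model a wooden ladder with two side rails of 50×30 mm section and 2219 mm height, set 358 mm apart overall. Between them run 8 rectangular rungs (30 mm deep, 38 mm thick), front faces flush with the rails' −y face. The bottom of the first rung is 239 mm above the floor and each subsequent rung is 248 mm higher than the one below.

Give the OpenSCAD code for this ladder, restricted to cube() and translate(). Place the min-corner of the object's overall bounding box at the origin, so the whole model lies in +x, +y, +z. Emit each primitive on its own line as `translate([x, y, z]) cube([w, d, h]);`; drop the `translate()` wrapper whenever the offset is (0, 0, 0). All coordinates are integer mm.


cube([50, 30, 2219]);
translate([308, 0, 0]) cube([50, 30, 2219]);
translate([50, 0, 239]) cube([258, 30, 38]);
translate([50, 0, 487]) cube([258, 30, 38]);
translate([50, 0, 735]) cube([258, 30, 38]);
translate([50, 0, 983]) cube([258, 30, 38]);
translate([50, 0, 1231]) cube([258, 30, 38]);
translate([50, 0, 1479]) cube([258, 30, 38]);
translate([50, 0, 1727]) cube([258, 30, 38]);
translate([50, 0, 1975]) cube([258, 30, 38]);


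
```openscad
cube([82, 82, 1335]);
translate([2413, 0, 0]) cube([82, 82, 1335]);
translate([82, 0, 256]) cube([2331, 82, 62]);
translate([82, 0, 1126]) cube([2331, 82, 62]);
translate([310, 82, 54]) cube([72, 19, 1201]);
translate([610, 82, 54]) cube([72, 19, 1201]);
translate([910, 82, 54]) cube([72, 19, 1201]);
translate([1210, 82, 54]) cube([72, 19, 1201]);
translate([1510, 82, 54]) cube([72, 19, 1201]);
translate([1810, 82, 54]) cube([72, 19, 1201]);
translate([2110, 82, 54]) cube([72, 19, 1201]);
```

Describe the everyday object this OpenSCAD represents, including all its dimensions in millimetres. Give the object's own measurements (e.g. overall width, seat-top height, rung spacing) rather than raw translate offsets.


A fence section. Two 82×82 mm posts, 1335 mm tall, stand on the floor with a clear span of 2331 mm between their inner faces. Two horizontal rails of 82×62 mm section span the gap between the posts with their undersides at z = 256 mm and z = 1126 mm, flush with the posts' −y face. 7 pickets, each 72 mm wide, 19 mm thick and 1201 mm tall, are fixed to the +y face of the rails with their bottoms at z = 54 mm, spaced across the span with a 228 mm gap after the −x post and between neighbouring pickets, with 231 mm left before the +x post.


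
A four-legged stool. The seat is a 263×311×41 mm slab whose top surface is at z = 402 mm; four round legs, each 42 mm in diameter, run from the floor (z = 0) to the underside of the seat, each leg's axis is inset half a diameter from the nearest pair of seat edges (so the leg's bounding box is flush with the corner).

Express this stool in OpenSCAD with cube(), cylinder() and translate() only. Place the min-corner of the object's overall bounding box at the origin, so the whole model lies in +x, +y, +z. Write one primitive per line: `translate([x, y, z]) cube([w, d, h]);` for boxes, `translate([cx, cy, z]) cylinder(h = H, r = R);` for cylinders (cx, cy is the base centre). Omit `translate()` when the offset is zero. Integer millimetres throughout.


// leg_h = 402 - 41 = 361
translate([0, 0, 361]) cube([263, 311, 41]);
translate([21, 21, 0]) cylinder(h = 361, r = 21);
translate([242, 21, 0]) cylinder(h = 361, r = 21);
translate([21, 290, 0]) cylinder(h = 361, r = 21);
translate([242, 290, 0]) cylinder(h = 361, r = 21);


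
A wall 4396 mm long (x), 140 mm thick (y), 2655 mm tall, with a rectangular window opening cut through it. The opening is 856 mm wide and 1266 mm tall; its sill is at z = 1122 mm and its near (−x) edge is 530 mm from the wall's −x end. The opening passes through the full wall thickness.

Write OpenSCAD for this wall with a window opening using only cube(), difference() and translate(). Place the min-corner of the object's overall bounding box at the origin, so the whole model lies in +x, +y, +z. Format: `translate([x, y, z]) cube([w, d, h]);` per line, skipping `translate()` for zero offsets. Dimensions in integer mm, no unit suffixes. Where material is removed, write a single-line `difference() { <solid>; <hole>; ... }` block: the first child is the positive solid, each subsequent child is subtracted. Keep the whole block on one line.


difference() { cube([4396, 140, 2655]); translate([530, 0, 1122]) cube([856, 140, 1266]); }


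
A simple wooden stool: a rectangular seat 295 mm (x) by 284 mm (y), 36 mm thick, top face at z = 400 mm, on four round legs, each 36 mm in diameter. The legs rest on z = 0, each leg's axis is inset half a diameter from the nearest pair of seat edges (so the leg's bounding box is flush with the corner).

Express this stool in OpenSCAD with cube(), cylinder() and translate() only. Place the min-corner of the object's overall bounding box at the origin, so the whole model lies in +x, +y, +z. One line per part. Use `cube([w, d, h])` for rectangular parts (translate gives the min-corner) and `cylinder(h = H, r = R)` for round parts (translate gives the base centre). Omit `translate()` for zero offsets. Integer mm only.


translate([0, 0, 364]) cube([295, 284, 36]);
translate([18, 18, 0]) cylinder(h = 364, r = 18);
translate([277, 18, 0]) cylinder(h = 364, r = 18);
translate([18, 266, 0]) cylinder(h = 364, r = 18);
translate([277, 266, 0]) cylinder(h = 364, r = 18);


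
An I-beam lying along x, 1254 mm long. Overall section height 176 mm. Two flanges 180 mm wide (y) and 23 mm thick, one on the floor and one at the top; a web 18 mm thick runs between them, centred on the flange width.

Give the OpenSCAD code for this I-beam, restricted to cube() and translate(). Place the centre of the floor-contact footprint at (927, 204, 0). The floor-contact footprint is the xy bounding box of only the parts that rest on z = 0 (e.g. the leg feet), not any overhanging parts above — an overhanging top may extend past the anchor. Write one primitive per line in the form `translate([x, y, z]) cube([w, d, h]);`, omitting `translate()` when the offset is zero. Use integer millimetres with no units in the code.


translate([300, 114, 0]) cube([1254, 180, 23]);
translate([300, 195, 23]) cube([1254, 18, 130]);
translate([300, 114, 153]) cube([1254, 180, 23]);


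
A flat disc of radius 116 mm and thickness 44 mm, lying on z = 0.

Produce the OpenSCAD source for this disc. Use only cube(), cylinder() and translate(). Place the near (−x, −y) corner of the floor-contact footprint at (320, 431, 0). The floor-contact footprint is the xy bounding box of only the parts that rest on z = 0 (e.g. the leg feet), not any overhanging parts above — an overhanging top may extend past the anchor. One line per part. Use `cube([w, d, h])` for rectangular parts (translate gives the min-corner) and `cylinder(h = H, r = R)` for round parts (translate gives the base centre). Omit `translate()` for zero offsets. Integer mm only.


translate([436, 547, 0]) cylinder(h = 44, r = 116);


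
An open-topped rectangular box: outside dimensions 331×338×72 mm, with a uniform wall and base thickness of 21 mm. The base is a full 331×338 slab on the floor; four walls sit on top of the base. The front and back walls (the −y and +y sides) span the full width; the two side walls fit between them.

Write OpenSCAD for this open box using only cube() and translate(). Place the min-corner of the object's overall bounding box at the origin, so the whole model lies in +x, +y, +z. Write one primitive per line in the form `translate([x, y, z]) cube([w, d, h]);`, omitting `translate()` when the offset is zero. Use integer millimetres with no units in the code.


cube([331, 338, 21]);
translate([0, 0, 21]) cube([331, 21, 51]);
translate([0, 317, 21]) cube([331, 21, 51]);
translate([0, 21, 21]) cube([21, 296, 51]);
translate([310, 21, 21]) cube([21, 296, 51]);


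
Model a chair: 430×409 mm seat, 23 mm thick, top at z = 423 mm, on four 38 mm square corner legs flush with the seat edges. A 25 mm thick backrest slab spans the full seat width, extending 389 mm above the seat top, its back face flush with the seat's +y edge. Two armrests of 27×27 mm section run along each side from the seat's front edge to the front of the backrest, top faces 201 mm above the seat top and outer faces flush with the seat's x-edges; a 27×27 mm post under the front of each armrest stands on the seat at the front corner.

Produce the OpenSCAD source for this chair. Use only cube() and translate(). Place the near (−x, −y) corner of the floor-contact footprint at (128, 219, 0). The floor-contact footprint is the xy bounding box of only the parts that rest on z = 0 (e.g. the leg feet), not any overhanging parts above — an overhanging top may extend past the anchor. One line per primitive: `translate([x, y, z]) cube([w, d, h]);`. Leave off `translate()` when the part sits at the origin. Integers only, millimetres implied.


// leg_h = 423 - 23 = 400
// arm post h = 201 - 27 = 174
translate([128, 219, 400]) cube([430, 409, 23]);
translate([128, 219, 0]) cube([38, 38, 400]);
translate([520, 219, 0]) cube([38, 38, 400]);
translate([128, 590, 0]) cube([38, 38, 400]);
translate([520, 590, 0]) cube([38, 38, 400]);
translate([128, 603, 423]) cube([430, 25, 389]);
translate([128, 219, 597]) cube([27, 384, 27]);
translate([531, 219, 597]) cube([27, 384, 27]);
translate([128, 219, 423]) cube([27, 27, 174]);
translate([531, 219, 423]) cube([27, 27, 174]);


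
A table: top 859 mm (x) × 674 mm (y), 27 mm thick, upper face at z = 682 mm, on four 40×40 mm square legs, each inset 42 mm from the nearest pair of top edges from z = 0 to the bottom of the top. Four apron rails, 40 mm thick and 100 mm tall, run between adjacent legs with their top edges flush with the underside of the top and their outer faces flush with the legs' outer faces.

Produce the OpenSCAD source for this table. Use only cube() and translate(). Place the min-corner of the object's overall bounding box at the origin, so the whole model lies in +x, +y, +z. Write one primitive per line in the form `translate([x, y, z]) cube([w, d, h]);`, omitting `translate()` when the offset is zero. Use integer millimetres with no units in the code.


// leg_h = 682 - 27 = 655
// apron z = 655 - 100 = 555
translate([0, 0, 655]) cube([859, 674, 27]);
translate([42, 42, 0]) cube([40, 40, 655]);
translate([777, 42, 0]) cube([40, 40, 655]);
translate([42, 592, 0]) cube([40, 40, 655]);
translate([777, 592, 0]) cube([40, 40, 655]);
translate([82, 42, 555]) cube([695, 40, 100]);
translate([82, 592, 555]) cube([695, 40, 100]);
translate([42, 82, 555]) cube([40, 510, 100]);
translate([777, 82, 555]) cube([40, 510, 100]);


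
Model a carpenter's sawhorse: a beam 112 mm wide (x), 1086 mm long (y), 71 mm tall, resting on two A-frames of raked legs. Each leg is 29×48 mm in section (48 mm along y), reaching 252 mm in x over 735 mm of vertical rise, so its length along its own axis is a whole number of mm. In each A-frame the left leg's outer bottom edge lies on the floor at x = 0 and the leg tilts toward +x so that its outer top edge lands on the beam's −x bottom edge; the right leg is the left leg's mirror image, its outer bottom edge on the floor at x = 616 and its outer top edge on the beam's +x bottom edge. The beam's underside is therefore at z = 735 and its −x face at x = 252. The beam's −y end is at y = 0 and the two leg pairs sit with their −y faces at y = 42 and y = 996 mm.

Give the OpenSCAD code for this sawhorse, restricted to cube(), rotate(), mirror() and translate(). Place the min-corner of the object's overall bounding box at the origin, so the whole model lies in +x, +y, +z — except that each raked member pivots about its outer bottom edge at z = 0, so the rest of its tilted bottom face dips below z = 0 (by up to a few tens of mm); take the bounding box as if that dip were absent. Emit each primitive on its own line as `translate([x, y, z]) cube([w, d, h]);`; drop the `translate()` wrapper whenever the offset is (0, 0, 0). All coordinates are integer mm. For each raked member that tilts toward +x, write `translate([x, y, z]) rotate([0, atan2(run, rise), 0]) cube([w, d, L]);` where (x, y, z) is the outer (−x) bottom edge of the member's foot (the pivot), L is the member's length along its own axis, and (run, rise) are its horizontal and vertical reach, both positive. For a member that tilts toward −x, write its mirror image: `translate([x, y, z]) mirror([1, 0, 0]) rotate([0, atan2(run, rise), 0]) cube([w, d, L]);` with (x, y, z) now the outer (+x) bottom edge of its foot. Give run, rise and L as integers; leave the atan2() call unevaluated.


translate([252, 0, 735]) cube([112, 1086, 71]);
translate([0, 42, 0]) rotate([0, atan2(252, 735), 0]) cube([29, 48, 777]);
translate([616, 42, 0]) mirror([1, 0, 0]) rotate([0, atan2(252, 735), 0]) cube([29, 48, 777]);
translate([0, 996, 0]) rotate([0, atan2(252, 735), 0]) cube([29, 48, 777]);
translate([616, 996, 0]) mirror([1, 0, 0]) rotate([0, atan2(252, 735), 0]) cube([29, 48, 777]);


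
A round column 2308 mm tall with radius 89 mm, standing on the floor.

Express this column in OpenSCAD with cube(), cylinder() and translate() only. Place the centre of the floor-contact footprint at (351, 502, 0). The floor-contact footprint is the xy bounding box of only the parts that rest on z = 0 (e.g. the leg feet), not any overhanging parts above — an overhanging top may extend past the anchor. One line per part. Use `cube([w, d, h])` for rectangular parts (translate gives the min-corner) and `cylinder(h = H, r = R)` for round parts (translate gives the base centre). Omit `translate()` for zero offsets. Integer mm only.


translate([351, 502, 0]) cylinder(h = 2308, r = 89);


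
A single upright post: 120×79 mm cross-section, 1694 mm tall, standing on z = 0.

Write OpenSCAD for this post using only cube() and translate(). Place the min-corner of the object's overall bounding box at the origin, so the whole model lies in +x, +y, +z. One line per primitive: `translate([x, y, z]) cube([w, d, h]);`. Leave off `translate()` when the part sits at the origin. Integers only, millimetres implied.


cube([120, 79, 1694]);


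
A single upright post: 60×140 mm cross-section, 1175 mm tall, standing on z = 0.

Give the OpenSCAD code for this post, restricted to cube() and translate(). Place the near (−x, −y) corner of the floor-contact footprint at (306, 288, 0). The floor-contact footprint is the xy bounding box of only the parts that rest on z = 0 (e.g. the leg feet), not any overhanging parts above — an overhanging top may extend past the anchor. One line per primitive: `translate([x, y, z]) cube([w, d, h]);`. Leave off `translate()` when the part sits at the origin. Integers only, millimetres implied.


translate([306, 288, 0]) cube([60, 140, 1175]);


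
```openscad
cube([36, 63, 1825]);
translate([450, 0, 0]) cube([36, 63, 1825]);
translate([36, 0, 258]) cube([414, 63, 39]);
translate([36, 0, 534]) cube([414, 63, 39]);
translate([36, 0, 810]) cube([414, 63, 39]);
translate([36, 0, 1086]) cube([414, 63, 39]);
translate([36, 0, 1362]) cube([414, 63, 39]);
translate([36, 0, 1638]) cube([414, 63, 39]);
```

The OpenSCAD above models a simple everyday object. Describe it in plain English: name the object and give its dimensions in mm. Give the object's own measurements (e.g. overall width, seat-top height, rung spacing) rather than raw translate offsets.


A straight ladder. Two 36×63 mm vertical rails, 1825 mm tall, stand 486 mm apart (outside-to-outside) with their front faces coplanar on the −y side. 6 rungs, each 63 mm deep and 39 mm tall, span between the inner faces of the rails, front faces flush with the rails. The lowest rung's underside is at z = 258 mm and rungs are spaced 276 mm apart (underside to underside).


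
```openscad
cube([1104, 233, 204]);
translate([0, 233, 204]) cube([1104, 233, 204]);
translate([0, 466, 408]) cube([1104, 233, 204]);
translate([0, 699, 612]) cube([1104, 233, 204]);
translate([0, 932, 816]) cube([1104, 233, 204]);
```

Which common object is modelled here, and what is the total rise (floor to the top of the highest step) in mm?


A staircase. The total rise is 1020 mm.

5 identical blocks, each offset up and back from the previous — a staircase. Each step is 204 mm tall and there are 5 of them, so the total rise is 5 × 204 = 1020 mm.


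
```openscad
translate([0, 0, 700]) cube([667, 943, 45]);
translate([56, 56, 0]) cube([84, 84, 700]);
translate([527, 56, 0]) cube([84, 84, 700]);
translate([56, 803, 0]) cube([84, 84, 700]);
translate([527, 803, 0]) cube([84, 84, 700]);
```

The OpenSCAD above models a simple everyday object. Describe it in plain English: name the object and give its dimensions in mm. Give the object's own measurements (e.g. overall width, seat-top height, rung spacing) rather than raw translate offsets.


A table: top 667 mm (x) × 943 mm (y), 45 mm thick, upper face at z = 745 mm, on four 84×84 mm square legs, each inset 56 mm from the nearest pair of top edges from z = 0 to the bottom of the top.


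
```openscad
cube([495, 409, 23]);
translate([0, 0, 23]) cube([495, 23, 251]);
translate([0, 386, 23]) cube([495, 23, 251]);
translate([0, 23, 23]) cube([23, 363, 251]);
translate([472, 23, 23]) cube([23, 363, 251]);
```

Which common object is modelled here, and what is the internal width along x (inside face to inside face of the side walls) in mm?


An open box. The internal width is 449 mm.

A 495×409 base slab with four walls standing on it — an open box. The base is 495 mm wide and the walls are 23 mm thick, so the internal width is 495 − 2 × 23 = 449 mm.


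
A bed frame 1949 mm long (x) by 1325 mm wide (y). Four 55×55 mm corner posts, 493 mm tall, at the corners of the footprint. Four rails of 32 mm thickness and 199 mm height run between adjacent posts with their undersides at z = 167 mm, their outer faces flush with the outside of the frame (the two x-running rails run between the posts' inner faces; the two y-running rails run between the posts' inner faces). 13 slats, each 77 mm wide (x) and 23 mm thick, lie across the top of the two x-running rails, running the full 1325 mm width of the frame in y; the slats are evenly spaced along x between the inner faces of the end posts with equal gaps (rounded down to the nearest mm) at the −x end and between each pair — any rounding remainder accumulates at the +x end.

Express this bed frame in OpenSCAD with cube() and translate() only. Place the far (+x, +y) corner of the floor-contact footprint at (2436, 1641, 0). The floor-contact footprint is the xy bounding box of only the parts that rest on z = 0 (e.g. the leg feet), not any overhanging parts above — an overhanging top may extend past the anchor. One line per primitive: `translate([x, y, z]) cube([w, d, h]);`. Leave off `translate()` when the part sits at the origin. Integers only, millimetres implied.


translate([487, 316, 0]) cube([55, 55, 493]);
translate([487, 1586, 0]) cube([55, 55, 493]);
translate([2381, 316, 0]) cube([55, 55, 493]);
translate([2381, 1586, 0]) cube([55, 55, 493]);
translate([542, 316, 167]) cube([1839, 32, 199]);
translate([542, 1609, 167]) cube([1839, 32, 199]);
translate([487, 371, 167]) cube([32, 1215, 199]);
translate([2404, 371, 167]) cube([32, 1215, 199]);
translate([601, 316, 366]) cube([77, 1325, 23]);
translate([737, 316, 366]) cube([77, 1325, 23]);
translate([873, 316, 366]) cube([77, 1325, 23]);
translate([1009, 316, 366]) cube([77, 1325, 23]);
translate([1145, 316, 366]) cube([77, 1325, 23]);
translate([1281, 316, 366]) cube([77, 1325, 23]);
translate([1417, 316, 366]) cube([77, 1325, 23]);
translate([1553, 316, 366]) cube([77, 1325, 23]);
translate([1689, 316, 366]) cube([77, 1325, 23]);
translate([1825, 316, 366]) cube([77, 1325, 23]);
translate([1961, 316, 366]) cube([77, 1325, 23]);
translate([2097, 316, 366]) cube([77, 1325, 23]);
translate([2233, 316, 366]) cube([77, 1325, 23]);


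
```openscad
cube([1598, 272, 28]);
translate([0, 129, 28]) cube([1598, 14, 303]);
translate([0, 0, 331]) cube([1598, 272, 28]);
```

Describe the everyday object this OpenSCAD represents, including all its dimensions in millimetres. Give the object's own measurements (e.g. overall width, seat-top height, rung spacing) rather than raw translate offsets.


An I-beam lying along x, 1598 mm long. Overall section height 359 mm. Two flanges 272 mm wide (y) and 28 mm thick, one on the floor and one at the top; a web 14 mm thick runs between them, centred on the flange width.


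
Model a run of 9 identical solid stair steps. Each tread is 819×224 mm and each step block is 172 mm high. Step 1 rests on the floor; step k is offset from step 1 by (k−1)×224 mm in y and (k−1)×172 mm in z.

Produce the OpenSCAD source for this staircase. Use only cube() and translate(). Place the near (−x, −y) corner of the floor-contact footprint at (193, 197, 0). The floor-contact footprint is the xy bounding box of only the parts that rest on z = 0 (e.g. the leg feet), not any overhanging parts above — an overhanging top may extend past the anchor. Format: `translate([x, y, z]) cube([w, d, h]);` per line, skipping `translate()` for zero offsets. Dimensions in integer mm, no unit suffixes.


translate([193, 197, 0]) cube([819, 224, 172]);
translate([193, 421, 172]) cube([819, 224, 172]);
translate([193, 645, 344]) cube([819, 224, 172]);
translate([193, 869, 516]) cube([819, 224, 172]);
translate([193, 1093, 688]) cube([819, 224, 172]);
translate([193, 1317, 860]) cube([819, 224, 172]);
translate([193, 1541, 1032]) cube([819, 224, 172]);
translate([193, 1765, 1204]) cube([819, 224, 172]);
translate([193, 1989, 1376]) cube([819, 224, 172]);


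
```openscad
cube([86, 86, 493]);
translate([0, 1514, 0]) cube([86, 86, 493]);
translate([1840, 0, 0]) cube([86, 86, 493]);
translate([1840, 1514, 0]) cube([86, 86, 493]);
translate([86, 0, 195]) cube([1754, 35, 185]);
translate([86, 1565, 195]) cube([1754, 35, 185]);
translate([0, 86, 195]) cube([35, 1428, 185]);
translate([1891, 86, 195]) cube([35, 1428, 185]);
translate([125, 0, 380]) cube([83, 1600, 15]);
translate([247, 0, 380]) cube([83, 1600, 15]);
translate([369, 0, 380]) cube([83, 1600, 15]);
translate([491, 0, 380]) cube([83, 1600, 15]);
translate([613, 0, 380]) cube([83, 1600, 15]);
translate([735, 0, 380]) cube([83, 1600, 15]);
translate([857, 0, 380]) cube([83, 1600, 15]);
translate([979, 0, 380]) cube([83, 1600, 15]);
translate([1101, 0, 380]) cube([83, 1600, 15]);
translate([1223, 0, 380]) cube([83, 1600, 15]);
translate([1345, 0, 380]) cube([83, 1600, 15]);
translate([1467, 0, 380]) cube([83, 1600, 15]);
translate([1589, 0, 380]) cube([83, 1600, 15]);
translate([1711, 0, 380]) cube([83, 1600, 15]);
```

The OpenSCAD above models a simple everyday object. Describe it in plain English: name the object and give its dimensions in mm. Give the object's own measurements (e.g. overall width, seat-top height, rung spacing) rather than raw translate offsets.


A bed frame 1926 mm long (x) by 1600 mm wide (y). Four 86×86 mm corner posts, 493 mm tall, at the corners of the footprint. Four rails of 35 mm thickness and 185 mm height run between adjacent posts with their undersides at z = 195 mm, their outer faces flush with the outside of the frame (the two x-running rails run between the posts' inner faces; the two y-running rails run between the posts' inner faces). 14 slats, each 83 mm wide (x) and 15 mm thick, lie across the top of the two x-running rails, running the full 1600 mm width of the frame in y; along x they sit between the end posts with a 39 mm gap after the −x posts and between neighbouring slats, leaving 46 mm before the +x posts.


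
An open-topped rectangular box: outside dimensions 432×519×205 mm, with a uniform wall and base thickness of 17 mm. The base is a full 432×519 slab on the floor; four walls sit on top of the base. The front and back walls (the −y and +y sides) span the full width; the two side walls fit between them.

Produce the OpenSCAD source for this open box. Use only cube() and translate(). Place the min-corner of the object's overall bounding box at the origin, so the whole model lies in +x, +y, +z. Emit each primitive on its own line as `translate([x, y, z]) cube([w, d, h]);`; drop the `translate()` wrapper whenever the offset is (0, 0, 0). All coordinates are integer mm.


cube([432, 519, 17]);
translate([0, 0, 17]) cube([432, 17, 188]);
translate([0, 502, 17]) cube([432, 17, 188]);
translate([0, 17, 17]) cube([17, 485, 188]);
translate([415, 17, 17]) cube([17, 485, 188]);


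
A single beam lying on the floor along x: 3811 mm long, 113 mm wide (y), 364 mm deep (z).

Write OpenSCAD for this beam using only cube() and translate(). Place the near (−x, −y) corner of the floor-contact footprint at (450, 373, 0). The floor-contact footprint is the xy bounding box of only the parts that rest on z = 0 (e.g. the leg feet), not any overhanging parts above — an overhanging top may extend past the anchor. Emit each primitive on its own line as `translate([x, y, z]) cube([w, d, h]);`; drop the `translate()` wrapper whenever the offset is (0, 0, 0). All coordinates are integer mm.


translate([450, 373, 0]) cube([3811, 113, 364]);


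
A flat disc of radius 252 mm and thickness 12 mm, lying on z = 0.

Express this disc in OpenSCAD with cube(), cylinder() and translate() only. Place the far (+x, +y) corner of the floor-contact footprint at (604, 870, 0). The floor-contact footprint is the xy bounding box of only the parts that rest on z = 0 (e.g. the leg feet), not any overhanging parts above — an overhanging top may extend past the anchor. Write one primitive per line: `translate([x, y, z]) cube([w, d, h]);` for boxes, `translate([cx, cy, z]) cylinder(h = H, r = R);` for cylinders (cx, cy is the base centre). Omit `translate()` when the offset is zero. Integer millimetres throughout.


translate([352, 618, 0]) cylinder(h = 12, r = 252);


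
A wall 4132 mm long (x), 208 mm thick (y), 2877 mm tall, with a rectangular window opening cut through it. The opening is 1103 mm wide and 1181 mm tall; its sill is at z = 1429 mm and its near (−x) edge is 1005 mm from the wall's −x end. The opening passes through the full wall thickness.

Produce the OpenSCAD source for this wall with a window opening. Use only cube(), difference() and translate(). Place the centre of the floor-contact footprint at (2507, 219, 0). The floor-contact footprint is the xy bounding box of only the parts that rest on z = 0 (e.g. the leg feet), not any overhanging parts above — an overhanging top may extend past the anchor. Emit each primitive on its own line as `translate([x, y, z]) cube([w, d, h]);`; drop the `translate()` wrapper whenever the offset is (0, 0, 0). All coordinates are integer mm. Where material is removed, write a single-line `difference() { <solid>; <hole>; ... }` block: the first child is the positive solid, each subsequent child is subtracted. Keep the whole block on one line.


difference() { translate([441, 115, 0]) cube([4132, 208, 2877]); translate([1446, 115, 1429]) cube([1103, 208, 1181]); }


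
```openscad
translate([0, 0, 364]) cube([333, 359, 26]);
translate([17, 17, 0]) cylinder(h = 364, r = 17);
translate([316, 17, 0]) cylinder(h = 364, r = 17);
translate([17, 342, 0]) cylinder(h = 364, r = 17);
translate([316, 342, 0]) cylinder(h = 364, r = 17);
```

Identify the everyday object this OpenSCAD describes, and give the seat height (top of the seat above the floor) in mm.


A stool. The seat height is 390 mm.

A 333×359×26 slab at z = 364 on four corner cylinders — a stool. The seat top is 364 + 26 = 390 mm.


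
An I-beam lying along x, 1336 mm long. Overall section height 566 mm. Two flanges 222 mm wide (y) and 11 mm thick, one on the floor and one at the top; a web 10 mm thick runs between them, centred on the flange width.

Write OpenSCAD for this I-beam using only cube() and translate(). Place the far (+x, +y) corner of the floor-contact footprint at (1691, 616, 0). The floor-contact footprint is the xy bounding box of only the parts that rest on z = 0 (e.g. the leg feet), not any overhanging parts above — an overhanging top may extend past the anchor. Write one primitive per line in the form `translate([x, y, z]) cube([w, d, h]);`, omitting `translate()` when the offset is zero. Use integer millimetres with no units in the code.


translate([355, 394, 0]) cube([1336, 222, 11]);
translate([355, 500, 11]) cube([1336, 10, 544]);
translate([355, 394, 555]) cube([1336, 222, 11]);


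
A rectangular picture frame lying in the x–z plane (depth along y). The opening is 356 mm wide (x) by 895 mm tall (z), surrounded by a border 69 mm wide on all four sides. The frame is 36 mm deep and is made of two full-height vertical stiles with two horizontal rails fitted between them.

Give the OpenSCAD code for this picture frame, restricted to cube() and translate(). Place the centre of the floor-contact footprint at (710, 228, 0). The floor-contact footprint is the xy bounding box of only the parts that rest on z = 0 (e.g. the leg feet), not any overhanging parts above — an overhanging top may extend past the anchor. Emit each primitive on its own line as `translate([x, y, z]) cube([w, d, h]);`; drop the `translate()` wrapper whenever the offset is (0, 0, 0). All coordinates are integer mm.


translate([463, 210, 0]) cube([69, 36, 1033]);
translate([888, 210, 0]) cube([69, 36, 1033]);
translate([532, 210, 0]) cube([356, 36, 69]);
translate([532, 210, 964]) cube([356, 36, 69]);


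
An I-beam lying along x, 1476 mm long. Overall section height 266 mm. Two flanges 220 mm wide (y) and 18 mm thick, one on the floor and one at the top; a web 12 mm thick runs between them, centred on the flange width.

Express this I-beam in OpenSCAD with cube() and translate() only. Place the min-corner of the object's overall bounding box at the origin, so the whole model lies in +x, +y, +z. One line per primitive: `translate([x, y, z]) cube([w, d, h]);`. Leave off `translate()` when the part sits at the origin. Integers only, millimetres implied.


cube([1476, 220, 18]);
translate([0, 104, 18]) cube([1476, 12, 230]);
translate([0, 0, 248]) cube([1476, 220, 18]);


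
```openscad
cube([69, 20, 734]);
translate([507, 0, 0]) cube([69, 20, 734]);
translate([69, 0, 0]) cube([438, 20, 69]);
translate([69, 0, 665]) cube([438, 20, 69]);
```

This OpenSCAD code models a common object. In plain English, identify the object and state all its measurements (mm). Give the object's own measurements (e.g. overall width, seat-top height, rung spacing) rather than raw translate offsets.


A rectangular picture frame lying in the x–z plane (depth along y). The opening is 438 mm wide (x) by 596 mm tall (z), surrounded by a border 69 mm wide on all four sides. The frame is 20 mm deep and is made of two full-height vertical stiles with two horizontal rails fitted between them.


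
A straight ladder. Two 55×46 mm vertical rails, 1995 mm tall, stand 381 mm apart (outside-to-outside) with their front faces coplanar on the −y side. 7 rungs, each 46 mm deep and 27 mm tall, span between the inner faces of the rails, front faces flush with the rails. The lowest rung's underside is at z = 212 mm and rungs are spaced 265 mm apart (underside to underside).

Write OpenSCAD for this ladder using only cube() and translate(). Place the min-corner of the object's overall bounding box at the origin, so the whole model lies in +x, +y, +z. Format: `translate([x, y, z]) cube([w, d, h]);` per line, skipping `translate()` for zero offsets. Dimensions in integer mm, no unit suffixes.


// rung span = 381 - 2*55 = 271
// rung[k] z = 212 + k*265
cube([55, 46, 1995]);
translate([326, 0, 0]) cube([55, 46, 1995]);
translate([55, 0, 212]) cube([271, 46, 27]);
translate([55, 0, 477]) cube([271, 46, 27]);
translate([55, 0, 742]) cube([271, 46, 27]);
translate([55, 0, 1007]) cube([271, 46, 27]);
translate([55, 0, 1272]) cube([271, 46, 27]);
translate([55, 0, 1537]) cube([271, 46, 27]);
translate([55, 0, 1802]) cube([271, 46, 27]);


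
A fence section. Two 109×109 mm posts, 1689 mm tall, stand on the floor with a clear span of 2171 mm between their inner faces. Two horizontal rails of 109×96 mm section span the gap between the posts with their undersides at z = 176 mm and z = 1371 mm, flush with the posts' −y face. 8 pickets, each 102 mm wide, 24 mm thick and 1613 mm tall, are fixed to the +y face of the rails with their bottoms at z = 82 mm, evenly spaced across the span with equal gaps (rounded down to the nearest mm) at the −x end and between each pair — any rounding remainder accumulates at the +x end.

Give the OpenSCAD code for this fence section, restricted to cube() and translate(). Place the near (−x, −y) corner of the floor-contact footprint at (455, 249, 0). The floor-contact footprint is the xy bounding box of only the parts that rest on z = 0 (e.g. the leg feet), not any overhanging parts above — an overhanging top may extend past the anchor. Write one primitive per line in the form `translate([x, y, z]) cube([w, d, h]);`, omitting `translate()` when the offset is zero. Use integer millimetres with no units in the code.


translate([455, 249, 0]) cube([109, 109, 1689]);
translate([2735, 249, 0]) cube([109, 109, 1689]);
translate([564, 249, 176]) cube([2171, 109, 96]);
translate([564, 249, 1371]) cube([2171, 109, 96]);
translate([714, 358, 82]) cube([102, 24, 1613]);
translate([966, 358, 82]) cube([102, 24, 1613]);
translate([1218, 358, 82]) cube([102, 24, 1613]);
translate([1470, 358, 82]) cube([102, 24, 1613]);
translate([1722, 358, 82]) cube([102, 24, 1613]);
translate([1974, 358, 82]) cube([102, 24, 1613]);
translate([2226, 358, 82]) cube([102, 24, 1613]);
translate([2478, 358, 82]) cube([102, 24, 1613]);
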